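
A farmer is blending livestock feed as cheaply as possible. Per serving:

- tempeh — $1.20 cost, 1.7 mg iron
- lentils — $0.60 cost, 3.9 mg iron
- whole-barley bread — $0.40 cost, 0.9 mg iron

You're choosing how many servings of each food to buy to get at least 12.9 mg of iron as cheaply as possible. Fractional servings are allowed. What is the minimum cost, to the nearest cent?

Cost per mg of iron: lentils $0.1538, whole-barley bread $0.4444, tempeh $0.7059.
With no serving limits, use only lentils: 12.9 mg / 3.9 mg = 3.308 servings × $0.60 = $1.98.

$1.98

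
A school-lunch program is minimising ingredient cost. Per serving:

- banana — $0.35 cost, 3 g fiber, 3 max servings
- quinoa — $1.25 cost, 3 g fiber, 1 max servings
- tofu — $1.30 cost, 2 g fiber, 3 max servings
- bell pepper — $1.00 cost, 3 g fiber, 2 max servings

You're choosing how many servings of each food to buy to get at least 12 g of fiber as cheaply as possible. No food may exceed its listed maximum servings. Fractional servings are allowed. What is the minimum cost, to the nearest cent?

$2.05

Cost per g of fiber: banana $0.1167, bell pepper $0.3333, quinoa $0.4167, tofu $0.6500.
Take 3 servings of banana: +9.0 g fiber for $1.05 (total $1.05, still need 3.0 g).
Take 1 serving of bell pepper: +3.0 g fiber for $1.00 (total $2.05, still need 0.0 g).
Filling from the cheapest source first is optimal under one linear minimum: $2.05.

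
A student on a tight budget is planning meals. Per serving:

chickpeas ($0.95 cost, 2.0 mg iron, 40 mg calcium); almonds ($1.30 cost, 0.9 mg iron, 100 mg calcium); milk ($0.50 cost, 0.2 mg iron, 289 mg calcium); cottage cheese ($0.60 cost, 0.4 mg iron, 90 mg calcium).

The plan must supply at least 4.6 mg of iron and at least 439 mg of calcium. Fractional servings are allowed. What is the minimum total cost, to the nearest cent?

$2.68

chickpeas only: max(4.6/2.0, 439/40) = 10.97 servings → $10.43.
almonds only: max(4.6/0.9, 439/100) = 5.111 servings → $6.64.
milk only: max(4.6/0.2, 439/289) = 23 servings → $11.50.
cottage cheese only: max(4.6/0.4, 439/90) = 11.5 servings → $6.90.
chickpeas + almonds with both tight: 0.3957 servings and 4.232 servings → $5.88.
chickpeas + milk with both tight: 2.178 servings and 1.218 servings → $2.68.
chickpeas + cottage cheese with both tight: 1.454 servings and 4.232 servings → $3.92.
almonds + milk: intersection lies outside the first quadrant.
almonds + cottage cheese with both targets exact would need a negative amount; discard.
milk + cottage cheese with both targets exact would need a negative amount; discard.
The minimum over all feasible corners is $2.68.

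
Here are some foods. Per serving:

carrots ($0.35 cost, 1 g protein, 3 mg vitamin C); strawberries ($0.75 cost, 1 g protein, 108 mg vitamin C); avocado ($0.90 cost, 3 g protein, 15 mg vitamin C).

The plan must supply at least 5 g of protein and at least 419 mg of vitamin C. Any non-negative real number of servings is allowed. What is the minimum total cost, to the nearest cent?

$3.22

With two linear requirements the optimum uses one or two foods; enumerate the corners.
carrots only: max(5/1, 419/3) = 139.7 servings → $48.88.
strawberries only: max(5/1, 419/108) = 5 servings → $3.75.
avocado only: max(5/3, 419/15) = 27.93 servings → $25.14.
carrots + strawberries with both tight: 1.152 servings and 3.848 servings → $3.29.
carrots + avocado with both targets exact would need a negative amount; discard.
strawberries + avocado with both tight: 3.825 servings and 0.3916 servings → $3.22.
Cheapest feasible corner: $3.22.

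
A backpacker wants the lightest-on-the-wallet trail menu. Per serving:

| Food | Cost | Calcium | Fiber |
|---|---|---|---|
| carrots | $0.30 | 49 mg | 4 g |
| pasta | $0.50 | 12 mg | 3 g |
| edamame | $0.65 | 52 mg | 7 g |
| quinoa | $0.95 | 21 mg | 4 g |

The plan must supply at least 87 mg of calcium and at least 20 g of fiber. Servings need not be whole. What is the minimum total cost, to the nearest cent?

carrots only: max(87/49, 20/4) = 5 servings → $1.50.
pasta only: max(87/12, 20/3) = 7.25 servings → $3.62.
edamame only: max(87/52, 20/7) = 2.857 servings → $1.86.
quinoa only: max(87/21, 20/4) = 5 servings → $4.75.
carrots + pasta with both tight: 0.2121 servings and 6.384 servings → $3.26.
carrots + edamame with both targets exact would need a negative amount; discard.
carrots + quinoa: the both-tight solution has a negative serving — not a feasible corner.
pasta + edamame with both tight: 5.986 servings and 0.2917 servings → $3.18.
pasta + quinoa with both tight: 4.8 servings and 1.4 servings → $3.73.
edamame + quinoa: intersection lies outside the first quadrant.
So the least-cost plan costs $1.50.

$1.50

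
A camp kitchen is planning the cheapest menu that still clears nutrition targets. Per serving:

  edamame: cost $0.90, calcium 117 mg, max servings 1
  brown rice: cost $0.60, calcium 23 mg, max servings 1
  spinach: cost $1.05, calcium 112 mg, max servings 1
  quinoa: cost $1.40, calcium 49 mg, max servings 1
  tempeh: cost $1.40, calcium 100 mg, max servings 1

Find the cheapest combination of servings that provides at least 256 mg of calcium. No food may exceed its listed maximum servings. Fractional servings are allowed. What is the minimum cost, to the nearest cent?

Cost per mg of calcium: edamame $0.0077, spinach $0.0094, tempeh $0.0140, brown rice $0.0261, quinoa $0.0286.
Take 1 serving of edamame: +117.0 mg calcium for $0.90 (total $0.90, still need 139.0 mg).
Take 1 serving of spinach: +112.0 mg calcium for $1.05 (total $1.95, still need 27.0 mg).
Take 0.27 servings of tempeh: +27.0 mg calcium for $0.38 (total $2.33, still need 0.0 mg).
Greedy by cheapest-per-mg is optimal for a single linear constraint, so the minimum cost is $2.33.

$2.33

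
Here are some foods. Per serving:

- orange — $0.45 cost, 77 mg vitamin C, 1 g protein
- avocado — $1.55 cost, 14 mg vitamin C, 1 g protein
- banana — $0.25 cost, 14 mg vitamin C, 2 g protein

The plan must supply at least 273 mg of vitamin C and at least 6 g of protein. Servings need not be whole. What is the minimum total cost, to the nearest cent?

$1.82

With two linear requirements the optimum uses one or two foods; enumerate the corners.
orange only: max(273/77, 6/1) = 6 servings → $2.70.
avocado only: max(273/14, 6/1) = 19.5 servings → $30.23.
banana only: max(273/14, 6/2) = 19.5 servings → $4.88.
orange + avocado with both tight: 3 servings and 3 servings → $6.00.
orange + banana with both tight: 3.3 servings and 1.35 servings → $1.82.
avocado + banana: intersection lies outside the first quadrant.
The minimum over all feasible corners is $1.82.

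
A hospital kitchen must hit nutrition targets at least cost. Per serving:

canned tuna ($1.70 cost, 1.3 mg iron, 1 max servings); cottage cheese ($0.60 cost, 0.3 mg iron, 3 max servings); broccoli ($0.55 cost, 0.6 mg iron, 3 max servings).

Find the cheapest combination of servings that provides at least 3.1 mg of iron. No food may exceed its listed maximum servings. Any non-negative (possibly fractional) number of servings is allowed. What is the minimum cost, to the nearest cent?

Cost per mg of iron: broccoli $0.9167, canned tuna $1.3077, cottage cheese $2.0000.
Take 3 servings of broccoli: +1.8 mg iron for $1.65 (total $1.65, still need 1.3 mg).
Take 1 serving of canned tuna: +1.3 mg iron for $1.70 (total $3.35, still need 0.0 mg).
Greedy by cheapest-per-mg is optimal for a single linear constraint, so the minimum cost is $3.35.

$3.35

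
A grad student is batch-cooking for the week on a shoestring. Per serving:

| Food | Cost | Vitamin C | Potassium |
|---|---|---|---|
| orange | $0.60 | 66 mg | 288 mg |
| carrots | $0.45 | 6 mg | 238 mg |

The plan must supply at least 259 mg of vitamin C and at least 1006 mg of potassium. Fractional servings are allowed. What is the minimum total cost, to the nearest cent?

$2.35

For a min-cost LP with two ≥-constraints, a basic feasible solution has at most two positive variables.
orange only: max(259/66, 1006/288) = 3.924 servings → $2.35.
carrots only: max(259/6, 1006/238) = 43.17 servings → $19.43.
orange + carrots with both targets exact would need a negative amount; discard.
Cheapest feasible corner: $2.35.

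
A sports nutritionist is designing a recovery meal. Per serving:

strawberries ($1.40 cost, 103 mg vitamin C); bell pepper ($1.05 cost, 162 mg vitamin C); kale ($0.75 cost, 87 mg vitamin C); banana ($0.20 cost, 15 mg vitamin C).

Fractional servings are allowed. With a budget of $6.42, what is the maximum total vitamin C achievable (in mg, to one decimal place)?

Vitamin C per dollar: bell pepper 154.3, kale 116, banana 75, strawberries 73.57.
With no serving limits, spend the whole cost allowance on bell pepper: $6.42 / $1.05 × 162 mg = 990.5 mg.

990.5 mg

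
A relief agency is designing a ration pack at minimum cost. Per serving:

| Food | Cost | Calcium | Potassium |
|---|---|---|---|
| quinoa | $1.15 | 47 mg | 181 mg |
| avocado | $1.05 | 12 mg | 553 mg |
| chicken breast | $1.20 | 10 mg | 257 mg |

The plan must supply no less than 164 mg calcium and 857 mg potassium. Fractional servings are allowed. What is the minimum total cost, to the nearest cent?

For a min-cost LP with two ≥-constraints, a basic feasible solution has at most two positive variables.
quinoa only: max(164/47, 857/181) = 4.735 servings → $5.45.
avocado only: max(164/12, 857/553) = 13.67 servings → $14.35.
chicken breast only: max(164/10, 857/257) = 16.4 servings → $19.68.
quinoa + avocado with both tight: 3.376 servings and 0.4448 servings → $4.35.
quinoa + chicken breast with both tight: 3.27 servings and 1.032 servings → $5.00.
avocado + chicken breast: the both-tight solution has a negative serving — not a feasible corner.
The minimum over all feasible corners is $4.35.

$4.35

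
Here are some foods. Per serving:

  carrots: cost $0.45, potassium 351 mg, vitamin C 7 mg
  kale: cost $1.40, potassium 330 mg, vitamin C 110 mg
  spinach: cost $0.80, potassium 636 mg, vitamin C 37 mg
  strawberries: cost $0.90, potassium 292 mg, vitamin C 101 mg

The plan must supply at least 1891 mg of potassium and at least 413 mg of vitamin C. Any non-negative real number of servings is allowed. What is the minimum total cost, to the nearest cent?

Minimising a linear cost over {potassium ≥ 1891, vitamin C ≥ 413, servings ≥ 0} — the optimum is at a vertex, using one or two foods.
carrots only: max(1891/351, 413/7) = 59 servings → $26.55.
kale only: max(1891/330, 413/110) = 5.73 servings → $8.02.
spinach only: max(1891/636, 413/37) = 11.16 servings → $8.93.
strawberries only: max(1891/292, 413/101) = 6.476 servings → $5.83.
carrots + kale with both tight: 1.976 servings and 3.629 servings → $5.97.
carrots + spinach with both targets exact would need a negative amount; discard.
carrots + strawberries with both tight: 2.107 servings and 3.943 servings → $4.50.
kale + spinach with both tight: 3.337 servings and 1.242 servings → $5.67.
kale + strawberries with both targets exact would need a negative amount; discard.
spinach + strawberries with both tight: 1.317 servings and 3.606 servings → $4.30.
So the least-cost plan costs $4.30.

$4.30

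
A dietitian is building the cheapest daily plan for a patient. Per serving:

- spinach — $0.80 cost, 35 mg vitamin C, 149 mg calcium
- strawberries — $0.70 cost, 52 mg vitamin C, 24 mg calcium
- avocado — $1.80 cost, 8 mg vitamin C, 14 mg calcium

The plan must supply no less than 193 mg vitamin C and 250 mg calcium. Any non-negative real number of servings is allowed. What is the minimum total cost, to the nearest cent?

This is a tiny linear program; its minimum lies at a vertex of the feasible set. List the vertices and price them.
spinach only: max(193/35, 250/149) = 5.514 servings → $4.41.
strawberries only: max(193/52, 250/24) = 10.42 servings → $7.29.
avocado only: max(193/8, 250/14) = 24.12 servings → $43.42.
spinach + strawberries with both tight: 1.211 servings and 2.896 servings → $3.00.
spinach + avocado: the both-tight solution has a negative serving — not a feasible corner.
strawberries + avocado with both tight: 1.31 servings and 15.61 servings → $29.02.
The minimum over all feasible corners is $3.00.

$3.00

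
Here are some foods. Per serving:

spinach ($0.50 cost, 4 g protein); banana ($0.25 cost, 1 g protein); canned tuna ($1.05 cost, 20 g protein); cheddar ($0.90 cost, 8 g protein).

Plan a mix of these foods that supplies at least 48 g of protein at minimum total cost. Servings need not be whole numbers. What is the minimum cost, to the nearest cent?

$2.52

Cost per g of protein: canned tuna $0.0525, cheddar $0.1125, spinach $0.1250, banana $0.2500.
With no serving limits, use only canned tuna: 48 g / 20 g = 2.4 servings × $1.05 = $2.52.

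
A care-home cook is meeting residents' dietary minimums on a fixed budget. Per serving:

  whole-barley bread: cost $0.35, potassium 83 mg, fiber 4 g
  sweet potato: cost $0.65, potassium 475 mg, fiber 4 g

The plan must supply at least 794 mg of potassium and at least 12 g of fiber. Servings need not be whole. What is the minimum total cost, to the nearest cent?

A basic optimal solution has at most two foods positive. Try each food alone and each pair with both targets met exactly.
whole-barley bread only: max(794/83, 12/4) = 9.566 servings → $3.35.
sweet potato only: max(794/475, 12/4) = 3 servings → $1.95.
whole-barley bread + sweet potato with both tight: 1.61 servings and 1.39 servings → $1.47.
So the least-cost plan costs $1.47.

$1.47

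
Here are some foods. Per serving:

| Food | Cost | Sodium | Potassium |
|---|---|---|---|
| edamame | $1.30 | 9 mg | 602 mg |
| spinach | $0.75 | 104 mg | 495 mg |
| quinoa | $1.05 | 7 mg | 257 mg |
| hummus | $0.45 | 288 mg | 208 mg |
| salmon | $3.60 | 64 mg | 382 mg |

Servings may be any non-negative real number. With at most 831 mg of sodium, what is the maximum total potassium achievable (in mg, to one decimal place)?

Potassium per mg sodium: edamame 66.89, quinoa 36.71, salmon 5.969, spinach 4.76, hummus 0.7222.
With no serving limits, spend the whole sodium allowance on edamame: 831 mg / 9 mg × 602 mg = 55584.7 mg.

55584.7 mg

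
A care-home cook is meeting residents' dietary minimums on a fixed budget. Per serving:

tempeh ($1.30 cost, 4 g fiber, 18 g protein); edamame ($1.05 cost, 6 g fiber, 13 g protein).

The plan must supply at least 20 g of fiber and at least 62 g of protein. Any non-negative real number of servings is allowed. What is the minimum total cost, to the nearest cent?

$4.70

For a min-cost LP with two ≥-constraints, a basic feasible solution has at most two positive variables.
tempeh only: max(20/4, 62/18) = 5 servings → $6.50.
edamame only: max(20/6, 62/13) = 4.769 servings → $5.01.
tempeh + edamame with both tight: 2 servings and 2 servings → $4.70.
So the least-cost plan costs $4.70.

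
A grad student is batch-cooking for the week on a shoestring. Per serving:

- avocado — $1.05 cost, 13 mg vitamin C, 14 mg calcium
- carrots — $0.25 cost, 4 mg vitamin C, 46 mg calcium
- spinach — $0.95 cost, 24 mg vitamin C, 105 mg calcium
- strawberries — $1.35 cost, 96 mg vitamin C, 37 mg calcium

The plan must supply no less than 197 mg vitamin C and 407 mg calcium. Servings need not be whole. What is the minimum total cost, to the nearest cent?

$4.21

At the optimum either one food covers both requirements or two foods hit both targets exactly; no other combination can be cheaper.
avocado only: max(197/13, 407/14) = 29.07 servings → $30.52.
carrots only: max(197/4, 407/46) = 49.25 servings → $12.31.
spinach only: max(197/24, 407/105) = 8.208 servings → $7.80.
strawberries only: max(197/96, 407/37) = 11 servings → $14.85.
avocado + carrots with both tight: 13.72 servings and 4.673 servings → $15.57.
avocado + spinach with both tight: 10.61 servings and 2.462 servings → $13.48.
avocado + strawberries: the both-tight solution has a negative serving — not a feasible corner.
carrots + spinach with both targets exact would need a negative amount; discard.
carrots + strawberries with both tight: 7.447 servings and 1.742 servings → $4.21.
spinach + strawberries with both tight: 3.458 servings and 1.188 servings → $4.89.
Cheapest feasible corner: $4.21.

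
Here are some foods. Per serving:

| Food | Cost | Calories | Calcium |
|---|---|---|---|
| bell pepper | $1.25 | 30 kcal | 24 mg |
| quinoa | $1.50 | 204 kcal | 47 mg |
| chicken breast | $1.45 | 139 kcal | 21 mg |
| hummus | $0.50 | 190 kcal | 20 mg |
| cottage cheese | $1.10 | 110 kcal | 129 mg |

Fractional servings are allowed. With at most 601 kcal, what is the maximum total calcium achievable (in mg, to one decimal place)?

704.8 mg

Calcium per kcal: cottage cheese 1.173, bell pepper 0.8, quinoa 0.2304, chicken breast 0.1511, hummus 0.1053.
With no serving limits, spend the whole calories allowance on cottage cheese: 601 kcal / 110 kcal × 129 mg = 704.8 mg.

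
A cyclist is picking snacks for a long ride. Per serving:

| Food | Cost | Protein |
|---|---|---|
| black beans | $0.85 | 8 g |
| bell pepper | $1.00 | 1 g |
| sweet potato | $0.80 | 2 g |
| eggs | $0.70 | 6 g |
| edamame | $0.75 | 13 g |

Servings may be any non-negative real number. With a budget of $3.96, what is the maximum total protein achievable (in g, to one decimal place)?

68.6 g

Protein per dollar: edamame 17.33, black beans 9.412, eggs 8.571, sweet potato 2.5, bell pepper 1.
With no serving limits, spend the whole cost allowance on edamame: $3.96 / $0.75 × 13 g = 68.6 g.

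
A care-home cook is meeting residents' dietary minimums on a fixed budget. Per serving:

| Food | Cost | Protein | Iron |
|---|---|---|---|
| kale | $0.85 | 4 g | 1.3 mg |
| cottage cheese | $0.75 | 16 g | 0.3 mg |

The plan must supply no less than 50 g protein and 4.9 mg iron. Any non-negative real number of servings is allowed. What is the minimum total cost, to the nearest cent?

$4.49

The cheapest plan sits at a corner of the feasible region — with two constraints it uses at most two foods.
kale only: max(50/4, 4.9/1.3) = 12.5 servings → $10.62.
cottage cheese only: max(50/16, 4.9/0.3) = 16.33 servings → $12.25.
kale + cottage cheese with both tight: 3.235 servings and 2.316 servings → $4.49.
Cheapest feasible corner: $4.49.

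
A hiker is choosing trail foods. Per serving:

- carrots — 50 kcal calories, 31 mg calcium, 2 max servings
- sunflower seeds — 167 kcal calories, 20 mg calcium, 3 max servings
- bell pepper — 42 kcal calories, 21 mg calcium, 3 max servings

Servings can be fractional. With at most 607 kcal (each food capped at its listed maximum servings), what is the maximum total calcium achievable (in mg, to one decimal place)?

Calcium per kcal: carrots 0.62, bell pepper 0.5, sunflower seeds 0.1198.
Take 2 servings of carrots: uses 100 kcal, +62.0 mg calcium (running total 62.0 mg).
Take 3 servings of bell pepper: uses 126 kcal, +63.0 mg calcium (running total 125.0 mg).
Take 2.281 servings of sunflower seeds: uses 381 kcal, +45.6 mg calcium (running total 170.6 mg).
Filling greedily by calcium-per-kcal is optimal for one linear limit, giving 170.6 mg.

170.6 mg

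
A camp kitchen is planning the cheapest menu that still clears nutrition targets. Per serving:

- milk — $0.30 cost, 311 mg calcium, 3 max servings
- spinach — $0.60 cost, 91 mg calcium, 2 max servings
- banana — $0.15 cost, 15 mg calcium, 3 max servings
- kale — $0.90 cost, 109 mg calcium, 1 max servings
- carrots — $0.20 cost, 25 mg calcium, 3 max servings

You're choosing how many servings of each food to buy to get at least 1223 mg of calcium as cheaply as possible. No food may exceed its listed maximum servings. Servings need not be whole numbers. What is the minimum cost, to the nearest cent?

$2.97

Cost per mg of calcium: milk $0.0010, spinach $0.0066, carrots $0.0080, kale $0.0083, banana $0.0100.
Take 3 servings of milk: +933.0 mg calcium for $0.90 (total $0.90, still need 290.0 mg).
Take 2 servings of spinach: +182.0 mg calcium for $1.20 (total $2.10, still need 108.0 mg).
Take 3 servings of carrots: +75.0 mg calcium for $0.60 (total $2.70, still need 33.0 mg).
Take 0.3028 servings of kale: +33.0 mg calcium for $0.27 (total $2.97, still need 0.0 mg).
Filling from the cheapest source first is optimal under one linear minimum: $2.97.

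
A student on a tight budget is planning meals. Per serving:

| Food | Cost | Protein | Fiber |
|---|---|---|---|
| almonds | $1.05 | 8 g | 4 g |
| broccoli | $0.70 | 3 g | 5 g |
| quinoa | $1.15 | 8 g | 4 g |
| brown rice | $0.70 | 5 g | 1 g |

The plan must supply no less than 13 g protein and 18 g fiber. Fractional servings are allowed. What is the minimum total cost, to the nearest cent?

$2.71

Two binding constraints pin down two serving amounts, so the optimal mix uses at most two foods. The candidates are each food alone (scaled to the tighter of protein/fiber) and each pair with both constraints tight.
almonds only: max(13/8, 18/4) = 4.5 servings → $4.72.
broccoli only: max(13/3, 18/5) = 4.333 servings → $3.03.
quinoa only: max(13/8, 18/4) = 4.5 servings → $5.17.
brown rice only: max(13/5, 18/1) = 18 servings → $12.60.
almonds + broccoli with both tight: 0.3929 servings and 3.286 servings → $2.71.
almonds + quinoa (both tight): parallel constraints — no distinct corner.
almonds + brown rice: intersection lies outside the first quadrant.
broccoli + quinoa with both tight: 3.286 servings and 0.3929 servings → $2.75.
broccoli + brown rice with both tight: 3.5 servings and 0.5 servings → $2.80.
quinoa + brown rice: the both-tight solution has a negative serving — not a feasible corner.
So the least-cost plan costs $2.71.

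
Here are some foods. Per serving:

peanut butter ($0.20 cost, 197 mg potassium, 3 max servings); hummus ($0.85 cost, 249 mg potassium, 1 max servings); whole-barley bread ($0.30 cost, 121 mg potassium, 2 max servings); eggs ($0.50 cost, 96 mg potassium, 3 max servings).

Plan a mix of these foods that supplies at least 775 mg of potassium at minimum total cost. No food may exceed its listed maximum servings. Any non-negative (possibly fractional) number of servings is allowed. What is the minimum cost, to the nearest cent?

$1.06

Cost per mg of potassium: peanut butter $0.0010, whole-barley bread $0.0025, hummus $0.0034, eggs $0.0052.
Take 3 servings of peanut butter: +591.0 mg potassium for $0.60 (total $0.60, still need 184.0 mg).
Take 1.521 servings of whole-barley bread: +184.0 mg potassium for $0.46 (total $1.06, still need 0.0 mg).
Greedy by cheapest-per-mg is optimal for a single linear constraint, so the minimum cost is $1.06.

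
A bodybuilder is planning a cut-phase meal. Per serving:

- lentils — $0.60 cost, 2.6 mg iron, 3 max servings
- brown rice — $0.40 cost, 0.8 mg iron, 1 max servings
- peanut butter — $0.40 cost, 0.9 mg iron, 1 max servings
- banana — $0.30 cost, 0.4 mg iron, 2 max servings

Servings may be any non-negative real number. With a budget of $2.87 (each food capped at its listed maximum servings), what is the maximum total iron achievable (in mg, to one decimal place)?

Iron per dollar: lentils 4.333, peanut butter 2.25, brown rice 2, banana 1.333.
Take 3 servings of lentils: spends $1.80, +7.8 mg iron (running total 7.8 mg).
Take 1 serving of peanut butter: spends $0.40, +0.9 mg iron (running total 8.7 mg).
Take 1 serving of brown rice: spends $0.40, +0.8 mg iron (running total 9.5 mg).
Take 0.9 servings of banana: spends $0.27, +0.4 mg iron (running total 9.9 mg).
Greedy by best ratio exhausts the cost allowance optimally: 9.9 mg.

9.9 mg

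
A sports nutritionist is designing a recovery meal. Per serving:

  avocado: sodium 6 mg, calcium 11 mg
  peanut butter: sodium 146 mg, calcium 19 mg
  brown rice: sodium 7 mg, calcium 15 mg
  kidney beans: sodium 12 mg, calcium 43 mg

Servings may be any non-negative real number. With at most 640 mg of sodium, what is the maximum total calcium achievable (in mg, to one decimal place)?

2293.3 mg

Calcium per mg sodium: kidney beans 3.583, brown rice 2.143, avocado 1.833, peanut butter 0.1301.
With no serving limits, spend the whole sodium allowance on kidney beans: 640 mg / 12 mg × 43 mg = 2293.3 mg.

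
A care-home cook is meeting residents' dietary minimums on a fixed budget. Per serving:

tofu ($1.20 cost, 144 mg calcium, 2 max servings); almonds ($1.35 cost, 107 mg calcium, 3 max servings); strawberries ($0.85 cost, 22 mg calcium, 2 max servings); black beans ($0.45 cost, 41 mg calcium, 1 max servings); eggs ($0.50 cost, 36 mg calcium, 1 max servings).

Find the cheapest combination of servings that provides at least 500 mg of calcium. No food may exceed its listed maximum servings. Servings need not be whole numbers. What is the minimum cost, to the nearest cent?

Cost per mg of calcium: tofu $0.0083, black beans $0.0110, almonds $0.0126, eggs $0.0139, strawberries $0.0386.
Take 2 servings of tofu: +288.0 mg calcium for $2.40 (total $2.40, still need 212.0 mg).
Take 1 serving of black beans: +41.0 mg calcium for $0.45 (total $2.85, still need 171.0 mg).
Take 1.598 servings of almonds: +171.0 mg calcium for $2.16 (total $5.01, still need 0.0 mg).
Filling from the cheapest source first is optimal under one linear minimum: $5.01.

$5.01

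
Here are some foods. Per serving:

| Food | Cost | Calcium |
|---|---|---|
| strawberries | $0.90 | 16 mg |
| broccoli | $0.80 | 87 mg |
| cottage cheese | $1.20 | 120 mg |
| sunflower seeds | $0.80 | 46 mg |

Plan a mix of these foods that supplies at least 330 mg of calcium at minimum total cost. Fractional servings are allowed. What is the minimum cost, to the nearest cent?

$3.03

Cost per mg of calcium: broccoli $0.0092, cottage cheese $0.0100, sunflower seeds $0.0174, strawberries $0.0563.
With no serving limits, use only broccoli: 330 mg / 87 mg = 3.793 servings × $0.80 = $3.03.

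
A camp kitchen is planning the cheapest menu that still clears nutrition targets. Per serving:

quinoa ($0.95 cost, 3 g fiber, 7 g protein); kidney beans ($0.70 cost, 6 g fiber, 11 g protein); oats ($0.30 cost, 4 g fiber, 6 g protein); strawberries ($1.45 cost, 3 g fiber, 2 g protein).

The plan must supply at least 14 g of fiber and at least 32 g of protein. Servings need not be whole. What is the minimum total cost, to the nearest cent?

The cheapest plan sits at a corner of the feasible region — with two constraints it uses at most two foods.
quinoa only: max(14/3, 32/7) = 4.667 servings → $4.43.
kidney beans only: max(14/6, 32/11) = 2.909 servings → $2.04.
oats only: max(14/4, 32/6) = 5.333 servings → $1.60.
strawberries only: max(14/3, 32/2) = 16 servings → $23.20.
quinoa + kidney beans with both tight: 4.222 servings and 0.2222 servings → $4.17.
quinoa + oats with both tight: 4.4 servings and 0.2 servings → $4.24.
quinoa + strawberries with both tight: 4.533 servings and 0.1333 servings → $4.50.
kidney beans + oats: intersection lies outside the first quadrant.
kidney beans + strawberries with both targets exact would need a negative amount; discard.
oats + strawberries with both targets exact would need a negative amount; discard.
So the least-cost plan costs $1.60.

$1.60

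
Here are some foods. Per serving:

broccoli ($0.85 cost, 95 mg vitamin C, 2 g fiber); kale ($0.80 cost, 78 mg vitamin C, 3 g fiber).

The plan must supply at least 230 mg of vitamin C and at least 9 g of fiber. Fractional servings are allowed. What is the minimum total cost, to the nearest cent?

Minimising a linear cost over {vitamin C ≥ 230, fiber ≥ 9, servings ≥ 0} — the optimum is at a vertex, using one or two foods.
broccoli only: max(230/95, 9/2) = 4.5 servings → $3.83.
kale only: max(230/78, 9/3) = 3 servings → $2.40.
broccoli + kale with both targets exact would need a negative amount; discard.
The minimum over all feasible corners is $2.40.

$2.40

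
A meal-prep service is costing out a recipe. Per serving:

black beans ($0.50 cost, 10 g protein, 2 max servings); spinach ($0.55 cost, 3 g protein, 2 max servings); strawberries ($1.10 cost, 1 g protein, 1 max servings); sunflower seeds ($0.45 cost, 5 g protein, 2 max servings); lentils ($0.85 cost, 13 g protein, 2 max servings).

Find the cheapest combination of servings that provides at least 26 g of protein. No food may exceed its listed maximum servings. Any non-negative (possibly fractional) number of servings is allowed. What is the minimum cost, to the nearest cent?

Cost per g of protein: black beans $0.0500, lentils $0.0654, sunflower seeds $0.0900, spinach $0.1833, strawberries $1.1000.
Take 2 servings of black beans: +20.0 g protein for $1.00 (total $1.00, still need 6.0 g).
Take 0.4615 servings of lentils: +6.0 g protein for $0.39 (total $1.39, still need 0.0 g).
Greedy by cheapest-per-g is optimal for a single linear constraint, so the minimum cost is $1.39.

$1.39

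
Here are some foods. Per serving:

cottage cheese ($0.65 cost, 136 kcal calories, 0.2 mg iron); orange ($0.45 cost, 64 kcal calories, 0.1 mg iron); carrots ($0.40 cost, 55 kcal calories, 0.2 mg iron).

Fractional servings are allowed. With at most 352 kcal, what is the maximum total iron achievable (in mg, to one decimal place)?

1.3 mg

Iron per kcal: carrots 0.003636, orange 0.001563, cottage cheese 0.001471.
With no serving limits, spend the whole calories allowance on carrots: 352 kcal / 55 kcal × 0.2 mg = 1.3 mg.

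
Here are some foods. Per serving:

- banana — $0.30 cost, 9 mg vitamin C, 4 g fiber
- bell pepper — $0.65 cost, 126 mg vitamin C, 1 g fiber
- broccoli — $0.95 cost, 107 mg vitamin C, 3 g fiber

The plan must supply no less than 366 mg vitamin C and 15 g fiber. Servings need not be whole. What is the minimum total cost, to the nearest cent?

$2.67

At the optimum either one food covers both requirements or two foods hit both targets exactly; no other combination can be cheaper.
banana only: max(366/9, 15/4) = 40.67 servings → $12.20.
bell pepper only: max(366/126, 15/1) = 15 servings → $9.75.
broccoli only: max(366/107, 15/3) = 5 servings → $4.75.
banana + bell pepper with both tight: 3.079 servings and 2.685 servings → $2.67.
banana + broccoli with both tight: 1.264 servings and 3.314 servings → $3.53.
bell pepper + broccoli with both targets exact would need a negative amount; discard.
The minimum over all feasible corners is $2.67.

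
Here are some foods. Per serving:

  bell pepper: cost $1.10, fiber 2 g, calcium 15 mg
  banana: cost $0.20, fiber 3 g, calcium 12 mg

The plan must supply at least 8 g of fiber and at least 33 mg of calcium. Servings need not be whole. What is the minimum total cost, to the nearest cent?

$0.55

At the optimum either one food covers both requirements or two foods hit both targets exactly; no other combination can be cheaper.
bell pepper only: max(8/2, 33/15) = 4 servings → $4.40.
banana only: max(8/3, 33/12) = 2.75 servings → $0.55.
bell pepper + banana with both tight: 0.1429 servings and 2.571 servings → $0.67.
So the least-cost plan costs $0.55.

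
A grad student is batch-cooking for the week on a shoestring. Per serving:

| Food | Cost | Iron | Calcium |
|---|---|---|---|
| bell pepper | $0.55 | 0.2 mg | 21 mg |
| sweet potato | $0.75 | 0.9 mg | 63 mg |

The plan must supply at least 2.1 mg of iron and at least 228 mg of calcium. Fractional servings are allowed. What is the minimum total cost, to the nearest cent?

$2.71

bell pepper only: max(2.1/0.2, 228/21) = 10.86 servings → $5.97.
sweet potato only: max(2.1/0.9, 228/63) = 3.619 servings → $2.71.
bell pepper + sweet potato: intersection lies outside the first quadrant.
So the least-cost plan costs $2.71.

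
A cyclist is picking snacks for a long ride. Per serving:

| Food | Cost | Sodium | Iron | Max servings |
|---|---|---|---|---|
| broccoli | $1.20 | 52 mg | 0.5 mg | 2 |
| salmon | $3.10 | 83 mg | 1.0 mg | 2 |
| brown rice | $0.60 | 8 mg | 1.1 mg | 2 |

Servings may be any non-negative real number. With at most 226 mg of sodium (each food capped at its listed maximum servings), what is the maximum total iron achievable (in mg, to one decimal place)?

4.6 mg

Iron per mg sodium: brown rice 0.1375, salmon 0.01205, broccoli 0.009615.
Take 2 servings of brown rice: uses 16 mg sodium, +2.2 mg iron (running total 2.2 mg).
Take 2 servings of salmon: uses 166 mg sodium, +2.0 mg iron (running total 4.2 mg).
Take 0.8462 servings of broccoli: uses 44 mg sodium, +0.4 mg iron (running total 4.6 mg).
Filling greedily by iron-per-mg sodium is optimal for one linear limit, giving 4.6 mg.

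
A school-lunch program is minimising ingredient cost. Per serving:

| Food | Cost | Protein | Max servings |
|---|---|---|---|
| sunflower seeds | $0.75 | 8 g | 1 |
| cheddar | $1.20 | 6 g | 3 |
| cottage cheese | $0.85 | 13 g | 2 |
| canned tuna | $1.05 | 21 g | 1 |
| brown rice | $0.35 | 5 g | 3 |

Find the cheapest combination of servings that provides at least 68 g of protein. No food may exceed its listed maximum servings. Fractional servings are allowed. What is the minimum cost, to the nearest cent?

$4.36

Cost per g of protein: canned tuna $0.0500, cottage cheese $0.0654, brown rice $0.0700, sunflower seeds $0.0938, cheddar $0.2000.
Take 1 serving of canned tuna: +21.0 g protein for $1.05 (total $1.05, still need 47.0 g).
Take 2 servings of cottage cheese: +26.0 g protein for $1.70 (total $2.75, still need 21.0 g).
Take 3 servings of brown rice: +15.0 g protein for $1.05 (total $3.80, still need 6.0 g).
Take 0.75 servings of sunflower seeds: +6.0 g protein for $0.56 (total $4.36, still need 0.0 g).
Greedy by cheapest-per-g is optimal for a single linear constraint, so the minimum cost is $4.36.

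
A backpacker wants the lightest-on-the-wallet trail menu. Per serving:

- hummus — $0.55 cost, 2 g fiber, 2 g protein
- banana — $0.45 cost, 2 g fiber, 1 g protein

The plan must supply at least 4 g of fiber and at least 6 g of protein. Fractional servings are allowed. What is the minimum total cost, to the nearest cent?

$1.65

Check every corner: each single food scaled to meet both minima, and each pair solved so both constraints bind.
hummus only: max(4/2, 6/2) = 3 servings → $1.65.
banana only: max(4/2, 6/1) = 6 servings → $2.70.
hummus + banana with both targets exact would need a negative amount; discard.
So the least-cost plan costs $1.65.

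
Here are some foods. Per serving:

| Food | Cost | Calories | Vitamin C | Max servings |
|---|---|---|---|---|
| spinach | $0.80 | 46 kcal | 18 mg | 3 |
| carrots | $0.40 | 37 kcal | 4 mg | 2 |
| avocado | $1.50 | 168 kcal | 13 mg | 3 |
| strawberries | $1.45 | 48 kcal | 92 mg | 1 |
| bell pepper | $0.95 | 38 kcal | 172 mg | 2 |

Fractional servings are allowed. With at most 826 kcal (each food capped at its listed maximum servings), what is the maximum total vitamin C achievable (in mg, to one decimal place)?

Vitamin C per kcal: bell pepper 4.526, strawberries 1.917, spinach 0.3913, carrots 0.1081, avocado 0.07738.
Take 2 servings of bell pepper: uses 76 kcal, +344.0 mg vitamin C (running total 344.0 mg).
Take 1 serving of strawberries: uses 48 kcal, +92.0 mg vitamin C (running total 436.0 mg).
Take 3 servings of spinach: uses 138 kcal, +54.0 mg vitamin C (running total 490.0 mg).
Take 2 servings of carrots: uses 74 kcal, +8.0 mg vitamin C (running total 498.0 mg).
Take 2.917 servings of avocado: uses 490 kcal, +37.9 mg vitamin C (running total 535.9 mg).
Filling greedily by vitamin C-per-kcal is optimal for one linear limit, giving 535.9 mg.

535.9 mg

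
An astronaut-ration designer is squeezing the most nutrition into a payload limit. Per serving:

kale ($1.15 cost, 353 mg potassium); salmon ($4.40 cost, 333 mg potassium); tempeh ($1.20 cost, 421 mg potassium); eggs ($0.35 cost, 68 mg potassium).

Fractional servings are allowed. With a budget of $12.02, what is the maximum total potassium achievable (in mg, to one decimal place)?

Potassium per dollar: tempeh 350.8, kale 307, eggs 194.3, salmon 75.68.
With no serving limits, spend the whole cost allowance on tempeh: $12.02 / $1.20 × 421 mg = 4217.0 mg.

4217.0 mg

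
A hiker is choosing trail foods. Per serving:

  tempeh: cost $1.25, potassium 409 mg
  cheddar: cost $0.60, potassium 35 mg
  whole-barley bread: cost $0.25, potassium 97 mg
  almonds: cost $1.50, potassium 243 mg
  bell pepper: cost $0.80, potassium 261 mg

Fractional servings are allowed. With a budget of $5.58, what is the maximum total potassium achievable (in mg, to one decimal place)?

2165.0 mg

Potassium per dollar: whole-barley bread 388, tempeh 327.2, bell pepper 326.2, almonds 162, cheddar 58.33.
With no serving limits, spend the whole cost allowance on whole-barley bread: $5.58 / $0.25 × 97 mg = 2165.0 mg.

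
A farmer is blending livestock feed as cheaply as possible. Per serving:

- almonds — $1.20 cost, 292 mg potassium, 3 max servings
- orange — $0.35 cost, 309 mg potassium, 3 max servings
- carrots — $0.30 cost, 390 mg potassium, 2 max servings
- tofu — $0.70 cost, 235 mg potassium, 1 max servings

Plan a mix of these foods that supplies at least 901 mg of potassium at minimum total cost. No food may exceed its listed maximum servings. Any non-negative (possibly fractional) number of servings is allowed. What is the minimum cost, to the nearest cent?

Cost per mg of potassium: carrots $0.0008, orange $0.0011, tofu $0.0030, almonds $0.0041.
Take 2 servings of carrots: +780.0 mg potassium for $0.60 (total $0.60, still need 121.0 mg).
Take 0.3916 servings of orange: +121.0 mg potassium for $0.14 (total $0.74, still need 0.0 mg).
Filling from the cheapest source first is optimal under one linear minimum: $0.74.

$0.74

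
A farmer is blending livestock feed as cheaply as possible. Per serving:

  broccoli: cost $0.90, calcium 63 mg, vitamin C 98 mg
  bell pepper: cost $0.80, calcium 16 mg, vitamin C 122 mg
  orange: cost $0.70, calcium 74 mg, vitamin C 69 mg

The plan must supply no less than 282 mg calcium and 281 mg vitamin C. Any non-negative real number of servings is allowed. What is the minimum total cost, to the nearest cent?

Compare the cost at each extreme point of the feasible region.
broccoli only: max(282/63, 281/98) = 4.476 servings → $4.03.
bell pepper only: max(282/16, 281/122) = 17.62 servings → $14.10.
orange only: max(282/74, 281/69) = 4.072 servings → $2.85.
broccoli + bell pepper: the both-tight solution has a negative serving — not a feasible corner.
broccoli + orange with both tight: 0.4599 servings and 3.419 servings → $2.81.
bell pepper + orange with both tight: 0.1686 servings and 3.774 servings → $2.78.
So the least-cost plan costs $2.78.

$2.78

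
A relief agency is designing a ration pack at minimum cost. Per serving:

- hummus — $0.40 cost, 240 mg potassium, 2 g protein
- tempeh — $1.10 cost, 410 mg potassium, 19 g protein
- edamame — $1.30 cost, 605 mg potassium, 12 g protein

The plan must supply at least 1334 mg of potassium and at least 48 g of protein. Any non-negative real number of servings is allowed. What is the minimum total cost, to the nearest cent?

$3.21

Check every corner: each single food scaled to meet both minima, and each pair solved so both constraints bind.
hummus only: max(1334/240, 48/2) = 24 servings → $9.60.
tempeh only: max(1334/410, 48/19) = 3.254 servings → $3.58.
edamame only: max(1334/605, 48/12) = 4 servings → $5.20.
hummus + tempeh with both tight: 1.515 servings and 2.367 servings → $3.21.
hummus + edamame: the both-tight solution has a negative serving — not a feasible corner.
tempeh + edamame with both tight: 1.982 servings and 0.8617 servings → $3.30.
Cheapest feasible corner: $3.21.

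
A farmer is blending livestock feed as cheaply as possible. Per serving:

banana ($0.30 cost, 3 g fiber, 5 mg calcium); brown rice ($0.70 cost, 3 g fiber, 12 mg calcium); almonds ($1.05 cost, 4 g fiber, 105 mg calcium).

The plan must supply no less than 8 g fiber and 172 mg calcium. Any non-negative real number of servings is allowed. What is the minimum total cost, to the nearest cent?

$1.85

With two linear requirements the optimum uses one or two foods; enumerate the corners.
banana only: max(8/3, 172/5) = 34.4 servings → $10.32.
brown rice only: max(8/3, 172/12) = 14.33 servings → $10.03.
almonds only: max(8/4, 172/105) = 2 servings → $2.10.
banana + brown rice with both targets exact would need a negative amount; discard.
banana + almonds with both tight: 0.5153 servings and 1.614 servings → $1.85.
brown rice + almonds with both tight: 0.5693 servings and 1.573 servings → $2.05.
Cheapest feasible corner: $1.85.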